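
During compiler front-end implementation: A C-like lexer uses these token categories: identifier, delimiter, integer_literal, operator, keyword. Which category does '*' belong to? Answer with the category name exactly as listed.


Token: '*'
Checking categories:
  identifier: no
  integer_literal: no
  operator: YES
  keyword: no
  delimiter: no
Category: operator

operator


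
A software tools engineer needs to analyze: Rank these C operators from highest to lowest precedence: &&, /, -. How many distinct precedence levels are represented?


Looking up precedence for each operator:
  && -> precedence 2
  / -> precedence 6
  - -> precedence 5
Sorted highest to lowest: /, -, &&
Distinct precedence values: [6, 5, 2]
Number of distinct levels: 3

3


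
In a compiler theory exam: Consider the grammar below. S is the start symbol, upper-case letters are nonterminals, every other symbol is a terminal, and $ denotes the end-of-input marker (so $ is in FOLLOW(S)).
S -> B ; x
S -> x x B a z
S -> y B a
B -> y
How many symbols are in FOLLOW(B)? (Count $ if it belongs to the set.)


S is the start symbol and does not occur in any rule body, so FOLLOW(S) = {$}.
Examining every occurrence of B in a rule body:
  S -> B ; x : B is followed by terminal ';' -> add ';'
  S -> x x B a z : B is followed by terminal 'a' -> add 'a'
  S -> y B a : B is followed by terminal 'a' -> add 'a' (already in the set)
  B -> y : B does not occur in the body -> contributes nothing
FOLLOW(B) = {;, a}
Count: 2

2


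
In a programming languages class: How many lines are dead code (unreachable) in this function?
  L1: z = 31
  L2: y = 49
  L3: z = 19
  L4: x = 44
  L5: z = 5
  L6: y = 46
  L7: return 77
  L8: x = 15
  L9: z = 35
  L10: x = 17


Analyzing control flow:
  L1: reachable (before return)
  L2: reachable (before return)
  L3: reachable (before return)
  L4: reachable (before return)
  L5: reachable (before return)
  L6: reachable (before return)
  L7: reachable (return statement)
  L8: DEAD (after return at L7)
  L9: DEAD (after return at L7)
  L10: DEAD (after return at L7)
Return at L7, total lines = 10
Dead lines: L8 through L10
Count: 3

3


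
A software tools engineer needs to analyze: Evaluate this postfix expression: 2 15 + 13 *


Processing tokens left to right:
Push 2, Push 15
Pop 2 and 15, compute 2 + 15 = 17, push 17
Push 13
Pop 17 and 13, compute 17 * 13 = 221, push 221
Stack result: 221

221


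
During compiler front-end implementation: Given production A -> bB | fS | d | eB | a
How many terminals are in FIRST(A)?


Production: A -> bB | fS | d | eB | a
Examining each alternative for leading terminals:
  A -> bB : first terminal = 'b'
  A -> fS : first terminal = 'f'
  A -> d : first terminal = 'd'
  A -> eB : first terminal = 'e'
  A -> a : first terminal = 'a'
FIRST(A) = {a, b, d, e, f}
Count: 5

5


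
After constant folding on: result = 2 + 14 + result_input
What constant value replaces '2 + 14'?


Identifying constant sub-expression:
  Original: result = 2 + 14 + result_input
  2 and 14 are both compile-time constants
  Evaluating: 2 + 14 = 16
  After folding: result = 16 + result_input

16


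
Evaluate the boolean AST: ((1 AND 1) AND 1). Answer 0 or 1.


Step 1: Evaluate inner node
  1 AND 1 = 1
Step 2: Evaluate root node
  1 AND 1 = 1

1


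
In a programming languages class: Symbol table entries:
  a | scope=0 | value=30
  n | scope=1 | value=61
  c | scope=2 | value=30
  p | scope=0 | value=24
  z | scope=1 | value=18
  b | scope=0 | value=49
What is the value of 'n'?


Searching symbol table for 'n':
  a | scope=0 | value=30
  n | scope=1 | value=61 <- MATCH
  c | scope=2 | value=30
  p | scope=0 | value=24
  z | scope=1 | value=18
  b | scope=0 | value=49
Found 'n' at scope 1 with value 61

61


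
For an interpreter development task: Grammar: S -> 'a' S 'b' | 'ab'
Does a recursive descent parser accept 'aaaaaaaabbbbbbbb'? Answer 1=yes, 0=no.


Grammar accepts strings of the form a^n b^n (n >= 1)
Word: 'aaaaaaaabbbbbbbb'
Counting: 8 a's and 8 b's
Check: 8 == 8? Yes
Derivation (S -> aSb applied 7 time(s), then S -> ab): S => aSb => aaSbb => aaaSbbb => aaaaSbbbb => aaaaaSbbbbb => aaaaaaSbbbbbb => aaaaaaaSbbbbbbb => aaaaaaaabbbbbbbb
Accepted

1


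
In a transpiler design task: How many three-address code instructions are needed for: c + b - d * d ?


Expression: c + b - d * d
Generating three-address code (respecting * over +/- precedence):
  Instruction 1: t1 = d * d
  Instruction 2: t2 = c + b
  Instruction 3: t3 = t2 - t1
Total instructions: 3

3


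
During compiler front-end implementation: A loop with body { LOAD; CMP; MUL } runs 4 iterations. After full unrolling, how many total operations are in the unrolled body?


Loop body operations: LOAD, CMP, MUL (3 ops per iteration)
Unrolling 4 iterations:
  Iteration 1: LOAD, CMP, MUL (3 ops)
  Iteration 2: LOAD, CMP, MUL (3 ops)
  Iteration 3: LOAD, CMP, MUL (3 ops)
  Iteration 4: LOAD, CMP, MUL (3 ops)
Total: 4 iterations * 3 ops/iter = 12 operations

12


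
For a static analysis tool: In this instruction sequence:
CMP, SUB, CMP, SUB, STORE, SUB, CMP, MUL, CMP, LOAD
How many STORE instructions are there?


Scanning instruction sequence for STORE:
  Position 1: CMP
  Position 2: SUB
  Position 3: CMP
  Position 4: SUB
  Position 5: STORE <- MATCH
  Position 6: SUB
  Position 7: CMP
  Position 8: MUL
  Position 9: CMP
  Position 10: LOAD
Matches at positions: [5]
Total STORE count: 1

1


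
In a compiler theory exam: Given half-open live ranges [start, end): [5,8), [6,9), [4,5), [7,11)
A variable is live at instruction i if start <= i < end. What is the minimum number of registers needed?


Live ranges:
  Var0: [5, 8)
  Var1: [6, 9)
  Var2: [4, 5)
  Var3: [7, 11)
Sweep-line events (position, delta, active):
  pos=4 start -> active=1
  pos=5 end -> active=0
  pos=5 start -> active=1
  pos=6 start -> active=2
  pos=7 start -> active=3
  pos=8 end -> active=2
  pos=9 end -> active=1
  pos=11 end -> active=0
Maximum simultaneous active: 3
Minimum registers needed: 3

3


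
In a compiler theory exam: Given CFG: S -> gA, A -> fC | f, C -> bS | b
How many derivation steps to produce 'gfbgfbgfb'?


Grammar: S -> gA, A -> fC | f, C -> bS | b
Deriving 'gfbgfbgfb':
Step 1: S -> gA => gA
Step 2: A -> fC => gfC
Step 3: C -> bS => gfbS
Step 4: S -> gA => gfbgA
Step 5: A -> fC => gfbgfC
Step 6: C -> bS => gfbgfbS
Step 7: S -> gA => gfbgfbgA
Step 8: A -> fC => gfbgfbgfC
Step 9: C -> b => gfbgfbgfb
Total derivation steps: 9

9


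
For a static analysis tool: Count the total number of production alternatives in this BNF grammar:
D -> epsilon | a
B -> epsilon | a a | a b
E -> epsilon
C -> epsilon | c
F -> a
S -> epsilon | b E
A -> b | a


Counting alternatives per rule:
  D: 2 alternative(s)
  B: 3 alternative(s)
  E: 1 alternative(s)
  C: 2 alternative(s)
  F: 1 alternative(s)
  S: 2 alternative(s)
  A: 2 alternative(s)
Sum: 2 + 3 + 1 + 2 + 1 + 2 + 2 = 13

13


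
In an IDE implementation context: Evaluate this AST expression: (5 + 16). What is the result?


Expression: (5 + 16)
Evaluating step by step:
  5 + 16 = 21
Result: 21

21


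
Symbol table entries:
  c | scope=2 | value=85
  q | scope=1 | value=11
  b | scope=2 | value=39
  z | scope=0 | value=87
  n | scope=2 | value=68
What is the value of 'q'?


Searching symbol table for 'q':
  c | scope=2 | value=85
  q | scope=1 | value=11 <- MATCH
  b | scope=2 | value=39
  z | scope=0 | value=87
  n | scope=2 | value=68
Found 'q' at scope 1 with value 11

11


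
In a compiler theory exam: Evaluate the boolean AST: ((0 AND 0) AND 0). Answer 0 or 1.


Step 1: Evaluate inner node
  0 AND 0 = 0
Step 2: Evaluate root node
  0 AND 0 = 0

0


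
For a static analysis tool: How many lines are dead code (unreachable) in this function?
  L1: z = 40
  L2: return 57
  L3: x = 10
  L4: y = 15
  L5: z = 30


Analyzing control flow:
  L1: reachable (before return)
  L2: reachable (return statement)
  L3: DEAD (after return at L2)
  L4: DEAD (after return at L2)
  L5: DEAD (after return at L2)
Return at L2, total lines = 5
Dead lines: L3 through L5
Count: 3

3


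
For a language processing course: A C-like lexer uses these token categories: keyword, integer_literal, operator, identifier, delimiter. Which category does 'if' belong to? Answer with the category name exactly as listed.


Token: 'if'
Checking categories:
  identifier: no
  integer_literal: no
  operator: no
  keyword: YES
  delimiter: no
Category: keyword

keyword


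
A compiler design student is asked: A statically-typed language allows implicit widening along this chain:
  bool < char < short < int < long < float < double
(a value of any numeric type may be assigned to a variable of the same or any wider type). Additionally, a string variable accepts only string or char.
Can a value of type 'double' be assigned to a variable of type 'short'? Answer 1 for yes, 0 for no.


Target variable type: short
Source value type: double
Numeric ranks: double=6, short=2
Widening allowed iff rank(source) <= rank(target): 6 <= 2? No
Result: 0

0


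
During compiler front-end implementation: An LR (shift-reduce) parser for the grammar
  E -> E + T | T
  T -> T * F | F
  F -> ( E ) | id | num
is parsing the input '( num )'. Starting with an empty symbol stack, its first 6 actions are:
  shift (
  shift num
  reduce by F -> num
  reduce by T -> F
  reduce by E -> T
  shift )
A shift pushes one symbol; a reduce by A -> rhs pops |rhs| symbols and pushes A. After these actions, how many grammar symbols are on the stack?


Tracking the symbol stack through each action:
  Action 1: shift '(' : push -> stack = [(] (size 1)
  Action 2: shift 'num' : push -> stack = [(, num] (size 2)
  Action 3: reduce by F -> num : pop 1, push F -> stack = [(, F] (size 2)
  Action 4: reduce by T -> F : pop 1, push T -> stack = [(, T] (size 2)
  Action 5: reduce by E -> T : pop 1, push E -> stack = [(, E] (size 2)
  Action 6: shift ')' : push -> stack = [(, E, )] (size 3)
Final stack size: 3

3


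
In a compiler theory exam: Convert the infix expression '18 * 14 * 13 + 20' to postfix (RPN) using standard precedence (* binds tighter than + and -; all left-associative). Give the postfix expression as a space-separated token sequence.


Applying the shunting-yard algorithm:
  Operand 18 -> output
  Push '*' onto operator stack -> op-stack: [*]
  Operand 14 -> output
  See '*' (prec 2); top '*' (prec 2) >= it -> pop '*' to output
  Push '*' onto operator stack -> op-stack: [*]
  Operand 13 -> output
  See '+' (prec 1); top '*' (prec 2) >= it -> pop '*' to output
  Push '+' onto operator stack -> op-stack: [+]
  Operand 20 -> output
  End of input: pop '+' to output
Postfix result: 18 14 * 13 * 20 +

18 14 * 13 * 20 +


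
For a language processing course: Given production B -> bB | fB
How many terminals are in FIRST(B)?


Production: B -> bB | fB
Examining each alternative for leading terminals:
  B -> bB : first terminal = 'b'
  B -> fB : first terminal = 'f'
FIRST(B) = {b, f}
Count: 2

2


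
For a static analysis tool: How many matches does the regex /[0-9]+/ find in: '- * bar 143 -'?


Pattern: /[0-9]+/ (int literals)
Input: '- * bar 143 -'
Scanning for matches:
  Match 1: '143'
Total matches: 1

1


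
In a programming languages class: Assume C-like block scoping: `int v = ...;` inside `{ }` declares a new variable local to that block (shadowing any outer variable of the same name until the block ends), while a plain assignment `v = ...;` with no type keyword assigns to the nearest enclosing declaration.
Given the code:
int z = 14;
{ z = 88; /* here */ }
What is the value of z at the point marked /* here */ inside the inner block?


Analyzing scoping rules:
Outer scope: declares z = 14
Inner block: 'z = 88;' has no type keyword, so it is an assignment to the outer z (no shadowing)
Inside the block, after the assignment -> 88
Result: 88

88


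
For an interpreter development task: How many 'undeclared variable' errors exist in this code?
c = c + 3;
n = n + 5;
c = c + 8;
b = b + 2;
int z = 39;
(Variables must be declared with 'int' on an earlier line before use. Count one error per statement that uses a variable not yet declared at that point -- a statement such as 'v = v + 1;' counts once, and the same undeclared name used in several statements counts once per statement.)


Scanning code line by line:
  Line 1: use 'c' -> ERROR (undeclared)
  Line 2: use 'n' -> ERROR (undeclared)
  Line 3: use 'c' -> ERROR (undeclared)
  Line 4: use 'b' -> ERROR (undeclared)
  Line 5: declare 'z' -> declared = ['z']
Total undeclared variable errors: 4

4


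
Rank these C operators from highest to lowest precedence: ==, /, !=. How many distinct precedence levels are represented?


Looking up precedence for each operator:
  == -> precedence 3
  / -> precedence 6
  != -> precedence 3
Sorted highest to lowest: /, ==, !=
Distinct precedence values: [6, 3]
Number of distinct levels: 2

2


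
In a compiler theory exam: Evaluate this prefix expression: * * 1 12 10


Parsing prefix expression: * * 1 12 10
Step 1: Innermost operation '* 1 12'
  1 * 12 = 12
Step 2: Outer operation '* [12] 10'
  12 * 10 = 120

120


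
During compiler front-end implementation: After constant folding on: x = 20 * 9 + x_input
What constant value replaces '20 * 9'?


Identifying constant sub-expression:
  Original: x = 20 * 9 + x_input
  20 and 9 are both compile-time constants
  Evaluating: 20 * 9 = 180
  After folding: x = 180 + x_input

180


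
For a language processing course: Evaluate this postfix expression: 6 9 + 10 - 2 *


Processing tokens left to right:
Push 6, Push 9
Pop 6 and 9, compute 6 + 9 = 15, push 15
Push 10
Pop 15 and 10, compute 15 - 10 = 5, push 5
Push 2
Pop 5 and 2, compute 5 * 2 = 10, push 10
Stack result: 10

10


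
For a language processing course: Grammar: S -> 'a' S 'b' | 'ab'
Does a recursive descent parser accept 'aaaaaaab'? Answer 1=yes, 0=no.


Grammar accepts strings of the form a^n b^n (n >= 1)
Word: 'aaaaaaab'
Counting: 7 a's and 1 b's
Check: 7 == 1? No
Mismatch: a-count != b-count
Rejected

0


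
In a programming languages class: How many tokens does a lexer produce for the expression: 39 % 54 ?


Scanning '39 % 54'
Token 1: '39' -> integer_literal
Token 2: '%' -> operator
Token 3: '54' -> integer_literal
Total tokens: 3

3


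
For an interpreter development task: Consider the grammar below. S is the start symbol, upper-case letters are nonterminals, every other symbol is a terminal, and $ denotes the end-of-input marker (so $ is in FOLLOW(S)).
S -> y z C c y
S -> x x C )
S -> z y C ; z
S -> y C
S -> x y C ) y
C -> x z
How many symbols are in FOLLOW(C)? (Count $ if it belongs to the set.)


S is the start symbol and does not occur in any rule body, so FOLLOW(S) = {$}.
Examining every occurrence of C in a rule body:
  S -> y z C c y : C is followed by terminal 'c' -> add 'c'
  S -> x x C ) : C is followed by terminal ')' -> add ')'
  S -> z y C ; z : C is followed by terminal ';' -> add ';'
  S -> y C : C is at the right end -> add FOLLOW(S) = {$}
  S -> x y C ) y : C is followed by terminal ')' -> add ')' (already in the set)
  C -> x z : C does not occur in the body -> contributes nothing
FOLLOW(C) = {), ;, c, $}
Count: 4

4


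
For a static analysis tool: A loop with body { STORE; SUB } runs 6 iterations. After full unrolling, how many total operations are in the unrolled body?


Loop body operations: STORE, SUB (2 ops per iteration)
Unrolling 6 iterations:
  Iteration 1: STORE, SUB (2 ops)
  Iteration 2: STORE, SUB (2 ops)
  Iteration 3: STORE, SUB (2 ops)
  Iteration 4: STORE, SUB (2 ops)
  Iteration 5: STORE, SUB (2 ops)
  Iteration 6: STORE, SUB (2 ops)
Total: 6 iterations * 2 ops/iter = 12 operations

12


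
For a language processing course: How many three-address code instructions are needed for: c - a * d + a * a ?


Expression: c - a * d + a * a
Generating three-address code (respecting * over +/- precedence):
  Instruction 1: t1 = a * d
  Instruction 2: t2 = a * a
  Instruction 3: t3 = c - t1
  Instruction 4: t4 = t3 + t2
Total instructions: 4

4


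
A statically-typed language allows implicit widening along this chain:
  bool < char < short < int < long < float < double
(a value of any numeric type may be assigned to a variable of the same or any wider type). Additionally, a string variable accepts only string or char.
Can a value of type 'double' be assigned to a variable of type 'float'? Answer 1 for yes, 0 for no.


Target variable type: float
Source value type: double
Numeric ranks: double=6, float=5
Widening allowed iff rank(source) <= rank(target): 6 <= 5? No
Result: 0

0


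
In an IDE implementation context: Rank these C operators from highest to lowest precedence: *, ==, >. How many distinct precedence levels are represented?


Looking up precedence for each operator:
  * -> precedence 6
  == -> precedence 3
  > -> precedence 4
Sorted highest to lowest: *, >, ==
Distinct precedence values: [6, 4, 3]
Number of distinct levels: 3

3


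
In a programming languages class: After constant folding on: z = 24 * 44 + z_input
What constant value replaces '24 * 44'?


Identifying constant sub-expression:
  Original: z = 24 * 44 + z_input
  24 and 44 are both compile-time constants
  Evaluating: 24 * 44 = 1056
  After folding: z = 1056 + z_input

1056


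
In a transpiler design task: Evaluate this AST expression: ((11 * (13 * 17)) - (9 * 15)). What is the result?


Expression: ((11 * (13 * 17)) - (9 * 15))
Evaluating step by step:
  13 * 17 = 221
  11 * 221 = 2431
  9 * 15 = 135
  2431 - 135 = 2296
Result: 2296

2296


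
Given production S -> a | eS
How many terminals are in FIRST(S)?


Production: S -> a | eS
Examining each alternative for leading terminals:
  S -> a : first terminal = 'a'
  S -> eS : first terminal = 'e'
FIRST(S) = {a, e}
Count: 2

2


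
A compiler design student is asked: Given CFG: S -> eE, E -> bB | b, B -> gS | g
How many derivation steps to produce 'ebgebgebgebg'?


Grammar: S -> eE, E -> bB | b, B -> gS | g
Deriving 'ebgebgebgebg':
Step 1: S -> eE => eE
Step 2: E -> bB => ebB
Step 3: B -> gS => ebgS
Step 4: S -> eE => ebgeE
Step 5: E -> bB => ebgebB
Step 6: B -> gS => ebgebgS
Step 7: S -> eE => ebgebgeE
Step 8: E -> bB => ebgebgebB
Step 9: B -> gS => ebgebgebgS
Step 10: S -> eE => ebgebgebgeE
Step 11: E -> bB => ebgebgebgebB
Step 12: B -> g => ebgebgebgebg
Total derivation steps: 12

12


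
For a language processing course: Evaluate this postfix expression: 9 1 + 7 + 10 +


Processing tokens left to right:
Push 9, Push 1
Pop 9 and 1, compute 9 + 1 = 10, push 10
Push 7
Pop 10 and 7, compute 10 + 7 = 17, push 17
Push 10
Pop 17 and 10, compute 17 + 10 = 27, push 27
Stack result: 27

27


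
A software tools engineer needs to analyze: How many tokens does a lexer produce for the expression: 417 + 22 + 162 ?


Scanning '417 + 22 + 162'
Token 1: '417' -> integer_literal
Token 2: '+' -> operator
Token 3: '22' -> integer_literal
Token 4: '+' -> operator
Token 5: '162' -> integer_literal
Total tokens: 5

5


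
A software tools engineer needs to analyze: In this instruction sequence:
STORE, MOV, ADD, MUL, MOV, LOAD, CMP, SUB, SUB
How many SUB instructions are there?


Scanning instruction sequence for SUB:
  Position 1: STORE
  Position 2: MOV
  Position 3: ADD
  Position 4: MUL
  Position 5: MOV
  Position 6: LOAD
  Position 7: CMP
  Position 8: SUB <- MATCH
  Position 9: SUB <- MATCH
Matches at positions: [8, 9]
Total SUB count: 2

2


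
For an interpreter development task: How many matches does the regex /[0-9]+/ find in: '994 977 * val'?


Pattern: /[0-9]+/ (int literals)
Input: '994 977 * val'
Scanning for matches:
  Match 1: '994'
  Match 2: '977'
Total matches: 2

2


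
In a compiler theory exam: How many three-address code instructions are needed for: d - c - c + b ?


Expression: d - c - c + b
Generating three-address code (respecting * over +/- precedence):
  Instruction 1: t1 = d - c
  Instruction 2: t2 = t1 - c
  Instruction 3: t3 = t2 + b
Total instructions: 3

3


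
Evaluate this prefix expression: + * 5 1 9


Parsing prefix expression: + * 5 1 9
Step 1: Innermost operation '* 5 1'
  5 * 1 = 5
Step 2: Outer operation '+ [5] 9'
  5 + 9 = 14

14


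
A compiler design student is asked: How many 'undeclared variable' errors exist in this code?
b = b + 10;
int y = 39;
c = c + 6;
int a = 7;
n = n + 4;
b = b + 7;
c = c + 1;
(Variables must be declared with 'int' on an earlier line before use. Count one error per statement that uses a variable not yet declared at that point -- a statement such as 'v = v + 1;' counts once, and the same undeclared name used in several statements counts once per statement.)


Scanning code line by line:
  Line 1: use 'b' -> ERROR (undeclared)
  Line 2: declare 'y' -> declared = ['y']
  Line 3: use 'c' -> ERROR (undeclared)
  Line 4: declare 'a' -> declared = ['a', 'y']
  Line 5: use 'n' -> ERROR (undeclared)
  Line 6: use 'b' -> ERROR (undeclared)
  Line 7: use 'c' -> ERROR (undeclared)
Total undeclared variable errors: 5

5


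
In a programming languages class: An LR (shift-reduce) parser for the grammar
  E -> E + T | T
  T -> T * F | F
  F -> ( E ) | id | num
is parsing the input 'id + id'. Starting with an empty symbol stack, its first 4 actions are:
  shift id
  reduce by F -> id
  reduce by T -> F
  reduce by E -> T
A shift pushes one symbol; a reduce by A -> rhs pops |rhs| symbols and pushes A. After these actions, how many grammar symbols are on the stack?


Tracking the symbol stack through each action:
  Action 1: shift 'id' : push -> stack = [id] (size 1)
  Action 2: reduce by F -> id : pop 1, push F -> stack = [F] (size 1)
  Action 3: reduce by T -> F : pop 1, push T -> stack = [T] (size 1)
  Action 4: reduce by E -> T : pop 1, push E -> stack = [E] (size 1)
Final stack size: 1

1


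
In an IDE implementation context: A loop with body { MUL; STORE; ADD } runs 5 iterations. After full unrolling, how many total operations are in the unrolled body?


Loop body operations: MUL, STORE, ADD (3 ops per iteration)
Unrolling 5 iterations:
  Iteration 1: MUL, STORE, ADD (3 ops)
  Iteration 2: MUL, STORE, ADD (3 ops)
  Iteration 3: MUL, STORE, ADD (3 ops)
  Iteration 4: MUL, STORE, ADD (3 ops)
  Iteration 5: MUL, STORE, ADD (3 ops)
Total: 5 iterations * 3 ops/iter = 15 operations

15


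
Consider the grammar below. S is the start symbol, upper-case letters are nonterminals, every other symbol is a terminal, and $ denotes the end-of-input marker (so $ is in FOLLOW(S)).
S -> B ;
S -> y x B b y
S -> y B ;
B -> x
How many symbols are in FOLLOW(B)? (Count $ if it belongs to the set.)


S is the start symbol and does not occur in any rule body, so FOLLOW(S) = {$}.
Examining every occurrence of B in a rule body:
  S -> B ; : B is followed by terminal ';' -> add ';'
  S -> y x B b y : B is followed by terminal 'b' -> add 'b'
  S -> y B ; : B is followed by terminal ';' -> add ';' (already in the set)
  B -> x : B does not occur in the body -> contributes nothing
FOLLOW(B) = {;, b}
Count: 2

2


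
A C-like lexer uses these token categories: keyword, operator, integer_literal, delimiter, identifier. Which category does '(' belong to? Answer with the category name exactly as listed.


Token: '('
Checking categories:
  identifier: no
  integer_literal: no
  operator: no
  keyword: no
  delimiter: YES
Category: delimiter

delimiter


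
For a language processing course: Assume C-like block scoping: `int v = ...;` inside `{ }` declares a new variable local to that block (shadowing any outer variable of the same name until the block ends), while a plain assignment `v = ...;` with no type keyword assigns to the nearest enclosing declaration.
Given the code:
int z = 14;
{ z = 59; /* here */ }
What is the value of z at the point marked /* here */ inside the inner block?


Analyzing scoping rules:
Outer scope: declares z = 14
Inner block: 'z = 59;' has no type keyword, so it is an assignment to the outer z (no shadowing)
Inside the block, after the assignment -> 59
Result: 59

59


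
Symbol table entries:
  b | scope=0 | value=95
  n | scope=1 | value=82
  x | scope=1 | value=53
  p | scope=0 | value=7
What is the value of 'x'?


Searching symbol table for 'x':
  b | scope=0 | value=95
  n | scope=1 | value=82
  x | scope=1 | value=53 <- MATCH
  p | scope=0 | value=7
Found 'x' at scope 1 with value 53

53


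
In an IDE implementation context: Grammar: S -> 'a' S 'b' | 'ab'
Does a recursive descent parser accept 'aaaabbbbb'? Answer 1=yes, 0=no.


Grammar accepts strings of the form a^n b^n (n >= 1)
Word: 'aaaabbbbb'
Counting: 4 a's and 5 b's
Check: 4 == 5? No
Mismatch: a-count != b-count
Rejected

0


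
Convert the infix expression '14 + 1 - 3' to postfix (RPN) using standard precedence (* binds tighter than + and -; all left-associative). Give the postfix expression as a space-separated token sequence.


Applying the shunting-yard algorithm:
  Operand 14 -> output
  Push '+' onto operator stack -> op-stack: [+]
  Operand 1 -> output
  See '-' (prec 1); top '+' (prec 1) >= it -> pop '+' to output
  Push '-' onto operator stack -> op-stack: [-]
  Operand 3 -> output
  End of input: pop '-' to output
Postfix result: 14 1 + 3 -

14 1 + 3 -


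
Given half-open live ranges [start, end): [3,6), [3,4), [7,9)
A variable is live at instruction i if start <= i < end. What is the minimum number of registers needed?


Live ranges:
  Var0: [3, 6)
  Var1: [3, 4)
  Var2: [7, 9)
Sweep-line events (position, delta, active):
  pos=3 start -> active=1
  pos=3 start -> active=2
  pos=4 end -> active=1
  pos=6 end -> active=0
  pos=7 start -> active=1
  pos=9 end -> active=0
Maximum simultaneous active: 2
Minimum registers needed: 2

2


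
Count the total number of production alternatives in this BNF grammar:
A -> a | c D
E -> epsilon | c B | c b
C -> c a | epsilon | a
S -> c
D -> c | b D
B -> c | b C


Counting alternatives per rule:
  A: 2 alternative(s)
  E: 3 alternative(s)
  C: 3 alternative(s)
  S: 1 alternative(s)
  D: 2 alternative(s)
  B: 2 alternative(s)
Sum: 2 + 3 + 3 + 1 + 2 + 2 = 13

13


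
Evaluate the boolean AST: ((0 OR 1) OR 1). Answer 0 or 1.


Step 1: Evaluate inner node
  0 OR 1 = 1
Step 2: Evaluate root node
  1 OR 1 = 1

1


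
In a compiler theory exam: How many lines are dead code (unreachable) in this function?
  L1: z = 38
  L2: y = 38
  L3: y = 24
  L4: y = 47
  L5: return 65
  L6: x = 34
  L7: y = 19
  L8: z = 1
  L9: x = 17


Analyzing control flow:
  L1: reachable (before return)
  L2: reachable (before return)
  L3: reachable (before return)
  L4: reachable (before return)
  L5: reachable (return statement)
  L6: DEAD (after return at L5)
  L7: DEAD (after return at L5)
  L8: DEAD (after return at L5)
  L9: DEAD (after return at L5)
Return at L5, total lines = 9
Dead lines: L6 through L9
Count: 4

4


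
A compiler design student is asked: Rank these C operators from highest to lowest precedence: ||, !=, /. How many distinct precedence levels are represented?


Looking up precedence for each operator:
  || -> precedence 1
  != -> precedence 3
  / -> precedence 6
Sorted highest to lowest: /, !=, ||
Distinct precedence values: [6, 3, 1]
Number of distinct levels: 3

3


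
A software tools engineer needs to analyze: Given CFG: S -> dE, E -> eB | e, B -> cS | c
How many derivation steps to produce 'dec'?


Grammar: S -> dE, E -> eB | e, B -> cS | c
Deriving 'dec':
Step 1: S -> dE => dE
Step 2: E -> eB => deB
Step 3: B -> c => dec
Total derivation steps: 3

3


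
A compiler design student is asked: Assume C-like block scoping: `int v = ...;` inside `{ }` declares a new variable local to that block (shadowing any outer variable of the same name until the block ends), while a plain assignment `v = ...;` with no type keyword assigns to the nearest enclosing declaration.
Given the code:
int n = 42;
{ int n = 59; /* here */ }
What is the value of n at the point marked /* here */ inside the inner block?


Analyzing scoping rules:
Outer scope: declares n = 42
Inner block: 'int n = 59;' declares a NEW n that shadows the outer one
Inside the block the inner declaration is in scope -> 59
Result: 59

59


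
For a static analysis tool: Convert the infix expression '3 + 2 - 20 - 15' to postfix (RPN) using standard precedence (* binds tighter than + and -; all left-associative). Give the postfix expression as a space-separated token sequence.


Applying the shunting-yard algorithm:
  Operand 3 -> output
  Push '+' onto operator stack -> op-stack: [+]
  Operand 2 -> output
  See '-' (prec 1); top '+' (prec 1) >= it -> pop '+' to output
  Push '-' onto operator stack -> op-stack: [-]
  Operand 20 -> output
  See '-' (prec 1); top '-' (prec 1) >= it -> pop '-' to output
  Push '-' onto operator stack -> op-stack: [-]
  Operand 15 -> output
  End of input: pop '-' to output
Postfix result: 3 2 + 20 - 15 -

3 2 + 20 - 15 -


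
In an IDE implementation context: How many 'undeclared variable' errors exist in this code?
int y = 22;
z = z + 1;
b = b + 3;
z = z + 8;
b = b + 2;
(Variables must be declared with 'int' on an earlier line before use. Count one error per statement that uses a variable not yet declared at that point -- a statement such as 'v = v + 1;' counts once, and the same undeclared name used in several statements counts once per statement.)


Scanning code line by line:
  Line 1: declare 'y' -> declared = ['y']
  Line 2: use 'z' -> ERROR (undeclared)
  Line 3: use 'b' -> ERROR (undeclared)
  Line 4: use 'z' -> ERROR (undeclared)
  Line 5: use 'b' -> ERROR (undeclared)
Total undeclared variable errors: 4

4


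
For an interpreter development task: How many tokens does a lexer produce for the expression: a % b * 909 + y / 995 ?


Scanning 'a % b * 909 + y / 995'
Token 1: 'a' -> identifier
Token 2: '%' -> operator
Token 3: 'b' -> identifier
Token 4: '*' -> operator
Token 5: '909' -> integer_literal
Token 6: '+' -> operator
Token 7: 'y' -> identifier
Token 8: '/' -> operator
Token 9: '995' -> integer_literal
Total tokens: 9

9


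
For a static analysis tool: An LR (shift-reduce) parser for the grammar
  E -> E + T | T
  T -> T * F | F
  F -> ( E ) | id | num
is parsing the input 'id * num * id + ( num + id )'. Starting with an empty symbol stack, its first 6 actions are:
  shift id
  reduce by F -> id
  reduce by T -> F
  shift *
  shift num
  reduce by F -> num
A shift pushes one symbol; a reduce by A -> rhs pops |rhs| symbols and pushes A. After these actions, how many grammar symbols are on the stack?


Tracking the symbol stack through each action:
  Action 1: shift 'id' : push -> stack = [id] (size 1)
  Action 2: reduce by F -> id : pop 1, push F -> stack = [F] (size 1)
  Action 3: reduce by T -> F : pop 1, push T -> stack = [T] (size 1)
  Action 4: shift '*' : push -> stack = [T, *] (size 2)
  Action 5: shift 'num' : push -> stack = [T, *, num] (size 3)
  Action 6: reduce by F -> num : pop 1, push F -> stack = [T, *, F] (size 3)
Final stack size: 3

3


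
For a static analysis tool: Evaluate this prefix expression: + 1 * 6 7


Parsing prefix expression: + 1 * 6 7
Step 1: Innermost operation '* 6 7'
  6 * 7 = 42
Step 2: Outer operation '+ 1 [42]'
  1 + 42 = 43

43


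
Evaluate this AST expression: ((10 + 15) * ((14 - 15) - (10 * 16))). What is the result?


Expression: ((10 + 15) * ((14 - 15) - (10 * 16)))
Evaluating step by step:
  10 + 15 = 25
  14 - 15 = -1
  10 * 16 = 160
  -1 - 160 = -161
  25 * -161 = -4025
Result: -4025

-4025


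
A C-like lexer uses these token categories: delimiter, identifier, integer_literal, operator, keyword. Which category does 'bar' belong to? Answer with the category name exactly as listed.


Token: 'bar'
Checking categories:
  identifier: YES
  integer_literal: no
  operator: no
  keyword: no
  delimiter: no
Category: identifier

identifier


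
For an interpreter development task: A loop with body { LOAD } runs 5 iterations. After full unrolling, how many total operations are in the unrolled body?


Loop body operations: LOAD (1 op per iteration)
Unrolling 5 iterations:
  Iteration 1: LOAD (1 ops)
  Iteration 2: LOAD (1 ops)
  Iteration 3: LOAD (1 ops)
  Iteration 4: LOAD (1 ops)
  Iteration 5: LOAD (1 ops)
Total: 5 iterations * 1 ops/iter = 5 operations

5


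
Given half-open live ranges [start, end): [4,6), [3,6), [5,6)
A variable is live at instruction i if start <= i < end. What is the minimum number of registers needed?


Live ranges:
  Var0: [4, 6)
  Var1: [3, 6)
  Var2: [5, 6)
Sweep-line events (position, delta, active):
  pos=3 start -> active=1
  pos=4 start -> active=2
  pos=5 start -> active=3
  pos=6 end -> active=2
  pos=6 end -> active=1
  pos=6 end -> active=0
Maximum simultaneous active: 3
Minimum registers needed: 3

3


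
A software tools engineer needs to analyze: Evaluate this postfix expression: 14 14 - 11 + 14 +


Processing tokens left to right:
Push 14, Push 14
Pop 14 and 14, compute 14 - 14 = 0, push 0
Push 11
Pop 0 and 11, compute 0 + 11 = 11, push 11
Push 14
Pop 11 and 14, compute 11 + 14 = 25, push 25
Stack result: 25

25


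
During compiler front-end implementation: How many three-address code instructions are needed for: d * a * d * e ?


Expression: d * a * d * e
Generating three-address code (respecting * over +/- precedence):
  Instruction 1: t1 = d * a
  Instruction 2: t2 = t1 * d
  Instruction 3: t3 = t2 * e
Total instructions: 3

3


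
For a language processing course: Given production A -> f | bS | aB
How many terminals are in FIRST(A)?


Production: A -> f | bS | aB
Examining each alternative for leading terminals:
  A -> f : first terminal = 'f'
  A -> bS : first terminal = 'b'
  A -> aB : first terminal = 'a'
FIRST(A) = {a, b, f}
Count: 3

3


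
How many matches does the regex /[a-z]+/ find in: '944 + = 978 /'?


Pattern: /[a-z]+/ (identifiers)
Input: '944 + = 978 /'
Scanning for matches:
Total matches: 0

0


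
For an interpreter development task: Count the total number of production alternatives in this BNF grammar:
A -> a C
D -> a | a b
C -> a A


Counting alternatives per rule:
  A: 1 alternative(s)
  D: 2 alternative(s)
  C: 1 alternative(s)
Sum: 1 + 2 + 1 = 4

4


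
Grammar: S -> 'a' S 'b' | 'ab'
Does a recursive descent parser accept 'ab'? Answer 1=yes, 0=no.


Grammar accepts strings of the form a^n b^n (n >= 1)
Word: 'ab'
Counting: 1 a's and 1 b's
Check: 1 == 1? Yes
Derivation (S -> aSb applied 0 time(s), then S -> ab): S => ab
Accepted

1


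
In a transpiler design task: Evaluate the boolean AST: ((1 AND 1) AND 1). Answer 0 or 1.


Step 1: Evaluate inner node
  1 AND 1 = 1
Step 2: Evaluate root node
  1 AND 1 = 1

1


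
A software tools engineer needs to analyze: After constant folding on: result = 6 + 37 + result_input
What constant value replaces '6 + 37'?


Identifying constant sub-expression:
  Original: result = 6 + 37 + result_input
  6 and 37 are both compile-time constants
  Evaluating: 6 + 37 = 43
  After folding: result = 43 + result_input

43


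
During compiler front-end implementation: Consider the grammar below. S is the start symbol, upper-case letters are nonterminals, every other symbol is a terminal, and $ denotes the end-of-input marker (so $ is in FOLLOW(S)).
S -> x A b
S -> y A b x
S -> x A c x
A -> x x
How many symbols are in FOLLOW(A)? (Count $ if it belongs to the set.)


S is the start symbol and does not occur in any rule body, so FOLLOW(S) = {$}.
Examining every occurrence of A in a rule body:
  S -> x A b : A is followed by terminal 'b' -> add 'b'
  S -> y A b x : A is followed by terminal 'b' -> add 'b' (already in the set)
  S -> x A c x : A is followed by terminal 'c' -> add 'c'
  A -> x x : A does not occur in the body -> contributes nothing
FOLLOW(A) = {b, c}
Count: 2

2


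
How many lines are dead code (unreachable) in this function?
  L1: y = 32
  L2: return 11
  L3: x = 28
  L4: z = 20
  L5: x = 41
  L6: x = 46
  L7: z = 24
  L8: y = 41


Analyzing control flow:
  L1: reachable (before return)
  L2: reachable (return statement)
  L3: DEAD (after return at L2)
  L4: DEAD (after return at L2)
  L5: DEAD (after return at L2)
  L6: DEAD (after return at L2)
  L7: DEAD (after return at L2)
  L8: DEAD (after return at L2)
Return at L2, total lines = 8
Dead lines: L3 through L8
Count: 6

6


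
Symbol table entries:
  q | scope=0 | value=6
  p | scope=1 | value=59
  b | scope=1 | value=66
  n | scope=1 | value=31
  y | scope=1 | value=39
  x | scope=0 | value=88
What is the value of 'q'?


Searching symbol table for 'q':
  q | scope=0 | value=6 <- MATCH
  p | scope=1 | value=59
  b | scope=1 | value=66
  n | scope=1 | value=31
  y | scope=1 | value=39
  x | scope=0 | value=88
Found 'q' at scope 0 with value 6

6


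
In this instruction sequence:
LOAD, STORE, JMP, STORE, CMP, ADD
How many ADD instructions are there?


Scanning instruction sequence for ADD:
  Position 1: LOAD
  Position 2: STORE
  Position 3: JMP
  Position 4: STORE
  Position 5: CMP
  Position 6: ADD <- MATCH
Matches at positions: [6]
Total ADD count: 1

1


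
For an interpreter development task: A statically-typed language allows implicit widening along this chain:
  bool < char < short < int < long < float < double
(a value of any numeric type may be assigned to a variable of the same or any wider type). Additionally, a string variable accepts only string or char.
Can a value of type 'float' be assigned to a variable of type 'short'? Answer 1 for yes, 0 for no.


Target variable type: short
Source value type: float
Numeric ranks: float=5, short=2
Widening allowed iff rank(source) <= rank(target): 5 <= 2? No
Result: 0

0


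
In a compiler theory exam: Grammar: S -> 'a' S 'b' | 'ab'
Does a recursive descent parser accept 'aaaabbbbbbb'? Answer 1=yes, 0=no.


Grammar accepts strings of the form a^n b^n (n >= 1)
Word: 'aaaabbbbbbb'
Counting: 4 a's and 7 b's
Check: 4 == 7? No
Mismatch: a-count != b-count
Rejected

0


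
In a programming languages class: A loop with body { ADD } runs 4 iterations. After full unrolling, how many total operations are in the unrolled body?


Loop body operations: ADD (1 op per iteration)
Unrolling 4 iterations:
  Iteration 1: ADD (1 ops)
  Iteration 2: ADD (1 ops)
  Iteration 3: ADD (1 ops)
  Iteration 4: ADD (1 ops)
Total: 4 iterations * 1 ops/iter = 4 operations

4


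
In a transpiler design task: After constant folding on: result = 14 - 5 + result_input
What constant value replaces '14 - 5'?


Identifying constant sub-expression:
  Original: result = 14 - 5 + result_input
  14 and 5 are both compile-time constants
  Evaluating: 14 - 5 = 9
  After folding: result = 9 + result_input

9


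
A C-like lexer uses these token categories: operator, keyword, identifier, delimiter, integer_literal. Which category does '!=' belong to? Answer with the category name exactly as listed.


Token: '!='
Checking categories:
  identifier: no
  integer_literal: no
  operator: YES
  keyword: no
  delimiter: no
Category: operator

operator


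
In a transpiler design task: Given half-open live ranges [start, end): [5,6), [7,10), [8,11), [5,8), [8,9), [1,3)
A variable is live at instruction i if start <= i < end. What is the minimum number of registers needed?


Live ranges:
  Var0: [5, 6)
  Var1: [7, 10)
  Var2: [8, 11)
  Var3: [5, 8)
  Var4: [8, 9)
  Var5: [1, 3)
Sweep-line events (position, delta, active):
  pos=1 start -> active=1
  pos=3 end -> active=0
  pos=5 start -> active=1
  pos=5 start -> active=2
  pos=6 end -> active=1
  pos=7 start -> active=2
  pos=8 end -> active=1
  pos=8 start -> active=2
  pos=8 start -> active=3
  pos=9 end -> active=2
  pos=10 end -> active=1
  pos=11 end -> active=0
Maximum simultaneous active: 3
Minimum registers needed: 3

3


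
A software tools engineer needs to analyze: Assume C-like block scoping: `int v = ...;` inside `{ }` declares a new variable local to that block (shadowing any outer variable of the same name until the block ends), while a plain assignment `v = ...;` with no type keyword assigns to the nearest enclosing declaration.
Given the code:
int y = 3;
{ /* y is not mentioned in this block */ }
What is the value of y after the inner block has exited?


Analyzing scoping rules:
Outer scope: declares y = 3
Inner block: y is neither redeclared nor assigned -> unchanged
After the block -> 3
Result: 3

3
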